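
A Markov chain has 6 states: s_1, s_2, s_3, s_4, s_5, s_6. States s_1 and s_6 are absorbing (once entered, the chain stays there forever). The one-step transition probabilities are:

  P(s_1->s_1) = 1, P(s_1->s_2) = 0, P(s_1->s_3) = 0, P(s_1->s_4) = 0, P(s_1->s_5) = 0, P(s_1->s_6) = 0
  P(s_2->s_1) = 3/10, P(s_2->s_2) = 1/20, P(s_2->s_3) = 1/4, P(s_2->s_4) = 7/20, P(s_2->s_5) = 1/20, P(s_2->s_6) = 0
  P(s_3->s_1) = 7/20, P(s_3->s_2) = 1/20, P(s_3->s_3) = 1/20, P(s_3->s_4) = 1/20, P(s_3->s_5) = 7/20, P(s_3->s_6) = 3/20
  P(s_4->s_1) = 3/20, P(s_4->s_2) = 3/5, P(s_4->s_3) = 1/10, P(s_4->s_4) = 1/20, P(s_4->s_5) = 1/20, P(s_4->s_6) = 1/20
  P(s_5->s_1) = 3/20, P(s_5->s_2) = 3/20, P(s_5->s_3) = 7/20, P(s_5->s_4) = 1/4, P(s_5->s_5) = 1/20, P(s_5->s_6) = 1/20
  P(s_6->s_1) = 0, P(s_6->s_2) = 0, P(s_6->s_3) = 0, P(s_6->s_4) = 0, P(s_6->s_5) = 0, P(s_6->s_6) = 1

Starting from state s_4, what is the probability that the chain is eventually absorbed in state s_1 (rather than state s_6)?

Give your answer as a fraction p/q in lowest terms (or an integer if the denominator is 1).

Let a_i = P(absorbed in s_1 | start in state i).
Boundary conditions: a_s_1 = 1, a_s_6 = 0.
For each transient state i, a_i = sum_j P(i->j) * a_j:
  a_s_2 = 3/10*a_s_1 + 1/20*a_s_2 + 1/4*a_s_3 + 7/20*a_s_4 + 1/20*a_s_5 + 0*a_s_6
  a_s_3 = 7/20*a_s_1 + 1/20*a_s_2 + 1/20*a_s_3 + 1/20*a_s_4 + 7/20*a_s_5 + 3/20*a_s_6
  a_s_4 = 3/20*a_s_1 + 3/5*a_s_2 + 1/10*a_s_3 + 1/20*a_s_4 + 1/20*a_s_5 + 1/20*a_s_6
  a_s_5 = 3/20*a_s_1 + 3/20*a_s_2 + 7/20*a_s_3 + 1/4*a_s_4 + 1/20*a_s_5 + 1/20*a_s_6

Substituting a_s_1 = 1 and a_s_6 = 0, rearrange to (I - Q) a = r where r[i] = P(i -> s_1):
  [19/20, -1/4, -7/20, -1/20] . (a_s_2, a_s_3, a_s_4, a_s_5) = 3/10
  [-1/20, 19/20, -1/20, -7/20] . (a_s_2, a_s_3, a_s_4, a_s_5) = 7/20
  [-3/5, -1/10, 19/20, -1/20] . (a_s_2, a_s_3, a_s_4, a_s_5) = 3/20
  [-3/20, -7/20, -1/4, 19/20] . (a_s_2, a_s_3, a_s_4, a_s_5) = 3/20

Solving yields:
  a_s_2 = 10237/11992
  a_s_3 = 26779/35976
  a_s_4 = 1224/1499
  a_s_5 = 14063/17988

Starting state is s_4, so the absorption probability is a_s_4 = 1224/1499.

Answer: 1224/1499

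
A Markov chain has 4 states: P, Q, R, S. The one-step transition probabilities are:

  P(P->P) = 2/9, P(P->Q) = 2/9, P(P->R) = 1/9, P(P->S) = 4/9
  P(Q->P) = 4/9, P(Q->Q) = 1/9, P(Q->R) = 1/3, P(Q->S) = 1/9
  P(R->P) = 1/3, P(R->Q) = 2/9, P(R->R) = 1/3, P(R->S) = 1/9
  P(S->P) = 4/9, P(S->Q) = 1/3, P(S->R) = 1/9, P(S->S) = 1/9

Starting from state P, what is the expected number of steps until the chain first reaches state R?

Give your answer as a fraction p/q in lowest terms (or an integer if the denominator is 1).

Answer: 1107/179

Derivation:
Let h_i = expected steps to first reach R from state i.
Boundary: h_R = 0.
First-step equations for the other states:
  h_P = 1 + 2/9*h_P + 2/9*h_Q + 1/9*h_R + 4/9*h_S
  h_Q = 1 + 4/9*h_P + 1/9*h_Q + 1/3*h_R + 1/9*h_S
  h_S = 1 + 4/9*h_P + 1/3*h_Q + 1/9*h_R + 1/9*h_S

Substituting h_R = 0 and rearranging gives the linear system (I - Q) h = 1:
  [7/9, -2/9, -4/9] . (h_P, h_Q, h_S) = 1
  [-4/9, 8/9, -1/9] . (h_P, h_Q, h_S) = 1
  [-4/9, -1/3, 8/9] . (h_P, h_Q, h_S) = 1

Solving yields:
  h_P = 1107/179
  h_Q = 891/179
  h_S = 1089/179

Starting state is P, so the expected hitting time is h_P = 1107/179.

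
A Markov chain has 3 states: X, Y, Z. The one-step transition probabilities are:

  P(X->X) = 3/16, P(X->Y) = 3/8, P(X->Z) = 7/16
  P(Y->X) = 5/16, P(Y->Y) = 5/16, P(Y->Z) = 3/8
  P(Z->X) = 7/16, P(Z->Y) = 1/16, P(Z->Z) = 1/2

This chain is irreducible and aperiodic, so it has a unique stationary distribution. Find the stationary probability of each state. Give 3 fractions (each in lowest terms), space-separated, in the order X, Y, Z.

The stationary distribution satisfies pi = pi * P, i.e.:
  pi_X = 3/16*pi_X + 5/16*pi_Y + 7/16*pi_Z
  pi_Y = 3/8*pi_X + 5/16*pi_Y + 1/16*pi_Z
  pi_Z = 7/16*pi_X + 3/8*pi_Y + 1/2*pi_Z
with normalization: pi_X + pi_Y + pi_Z = 1.

Using the first 2 balance equations plus normalization, the linear system A*pi = b is:
  [-13/16, 5/16, 7/16] . pi = 0
  [3/8, -11/16, 1/16] . pi = 0
  [1, 1, 1] . pi = 1

Solving yields:
  pi_X = 41/125
  pi_Y = 11/50
  pi_Z = 113/250

Verification (pi * P):
  41/125*3/16 + 11/50*5/16 + 113/250*7/16 = 41/125 = pi_X  (ok)
  41/125*3/8 + 11/50*5/16 + 113/250*1/16 = 11/50 = pi_Y  (ok)
  41/125*7/16 + 11/50*3/8 + 113/250*1/2 = 113/250 = pi_Z  (ok)

Answer: 41/125 11/50 113/250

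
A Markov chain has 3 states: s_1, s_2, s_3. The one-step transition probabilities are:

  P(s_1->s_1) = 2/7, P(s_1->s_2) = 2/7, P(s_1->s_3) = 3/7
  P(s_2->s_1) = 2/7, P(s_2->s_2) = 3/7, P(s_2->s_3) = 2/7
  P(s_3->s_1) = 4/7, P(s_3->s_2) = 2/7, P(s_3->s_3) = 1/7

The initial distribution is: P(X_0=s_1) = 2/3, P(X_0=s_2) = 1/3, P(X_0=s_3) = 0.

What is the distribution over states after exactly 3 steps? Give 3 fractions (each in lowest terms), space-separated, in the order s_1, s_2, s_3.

Answer: 374/1029 1/3 104/343

Derivation:
Propagating the distribution step by step (d_{t+1} = d_t * P):
d_0 = (s_1=2/3, s_2=1/3, s_3=0)
  d_1[s_1] = 2/3*2/7 + 1/3*2/7 + 0*4/7 = 2/7
  d_1[s_2] = 2/3*2/7 + 1/3*3/7 + 0*2/7 = 1/3
  d_1[s_3] = 2/3*3/7 + 1/3*2/7 + 0*1/7 = 8/21
d_1 = (s_1=2/7, s_2=1/3, s_3=8/21)
  d_2[s_1] = 2/7*2/7 + 1/3*2/7 + 8/21*4/7 = 58/147
  d_2[s_2] = 2/7*2/7 + 1/3*3/7 + 8/21*2/7 = 1/3
  d_2[s_3] = 2/7*3/7 + 1/3*2/7 + 8/21*1/7 = 40/147
d_2 = (s_1=58/147, s_2=1/3, s_3=40/147)
  d_3[s_1] = 58/147*2/7 + 1/3*2/7 + 40/147*4/7 = 374/1029
  d_3[s_2] = 58/147*2/7 + 1/3*3/7 + 40/147*2/7 = 1/3
  d_3[s_3] = 58/147*3/7 + 1/3*2/7 + 40/147*1/7 = 104/343
d_3 = (s_1=374/1029, s_2=1/3, s_3=104/343)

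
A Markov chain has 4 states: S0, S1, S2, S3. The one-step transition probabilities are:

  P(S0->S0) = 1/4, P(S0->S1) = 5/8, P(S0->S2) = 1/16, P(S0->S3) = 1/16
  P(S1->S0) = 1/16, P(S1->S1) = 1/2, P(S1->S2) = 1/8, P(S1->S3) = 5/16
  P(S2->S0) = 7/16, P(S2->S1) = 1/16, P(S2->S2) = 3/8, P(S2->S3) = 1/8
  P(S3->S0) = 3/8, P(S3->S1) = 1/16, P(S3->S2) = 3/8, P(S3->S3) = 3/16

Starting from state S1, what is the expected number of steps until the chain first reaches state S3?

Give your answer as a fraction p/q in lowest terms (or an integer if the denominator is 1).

Answer: 288/71

Derivation:
Let h_i = expected steps to first reach S3 from state i.
Boundary: h_S3 = 0.
First-step equations for the other states:
  h_S0 = 1 + 1/4*h_S0 + 5/8*h_S1 + 1/16*h_S2 + 1/16*h_S3
  h_S1 = 1 + 1/16*h_S0 + 1/2*h_S1 + 1/8*h_S2 + 5/16*h_S3
  h_S2 = 1 + 7/16*h_S0 + 1/16*h_S1 + 3/8*h_S2 + 1/8*h_S3

Substituting h_S3 = 0 and rearranging gives the linear system (I - Q) h = 1:
  [3/4, -5/8, -1/16] . (h_S0, h_S1, h_S2) = 1
  [-1/16, 1/2, -1/8] . (h_S0, h_S1, h_S2) = 1
  [-7/16, -1/16, 5/8] . (h_S0, h_S1, h_S2) = 1

Solving yields:
  h_S0 = 368/71
  h_S1 = 288/71
  h_S2 = 400/71

Starting state is S1, so the expected hitting time is h_S1 = 288/71.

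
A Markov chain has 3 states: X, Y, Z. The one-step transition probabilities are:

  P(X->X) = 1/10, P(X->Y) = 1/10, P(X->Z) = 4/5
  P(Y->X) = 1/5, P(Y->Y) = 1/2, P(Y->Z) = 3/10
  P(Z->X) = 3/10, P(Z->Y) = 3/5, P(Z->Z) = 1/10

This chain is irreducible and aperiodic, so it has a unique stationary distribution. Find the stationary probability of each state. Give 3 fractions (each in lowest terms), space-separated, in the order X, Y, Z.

The stationary distribution satisfies pi = pi * P, i.e.:
  pi_X = 1/10*pi_X + 1/5*pi_Y + 3/10*pi_Z
  pi_Y = 1/10*pi_X + 1/2*pi_Y + 3/5*pi_Z
  pi_Z = 4/5*pi_X + 3/10*pi_Y + 1/10*pi_Z
with normalization: pi_X + pi_Y + pi_Z = 1.

Using the first 2 balance equations plus normalization, the linear system A*pi = b is:
  [-9/10, 1/5, 3/10] . pi = 0
  [1/10, -1/2, 3/5] . pi = 0
  [1, 1, 1] . pi = 1

Solving yields:
  pi_X = 27/127
  pi_Y = 57/127
  pi_Z = 43/127

Verification (pi * P):
  27/127*1/10 + 57/127*1/5 + 43/127*3/10 = 27/127 = pi_X  (ok)
  27/127*1/10 + 57/127*1/2 + 43/127*3/5 = 57/127 = pi_Y  (ok)
  27/127*4/5 + 57/127*3/10 + 43/127*1/10 = 43/127 = pi_Z  (ok)

Answer: 27/127 57/127 43/127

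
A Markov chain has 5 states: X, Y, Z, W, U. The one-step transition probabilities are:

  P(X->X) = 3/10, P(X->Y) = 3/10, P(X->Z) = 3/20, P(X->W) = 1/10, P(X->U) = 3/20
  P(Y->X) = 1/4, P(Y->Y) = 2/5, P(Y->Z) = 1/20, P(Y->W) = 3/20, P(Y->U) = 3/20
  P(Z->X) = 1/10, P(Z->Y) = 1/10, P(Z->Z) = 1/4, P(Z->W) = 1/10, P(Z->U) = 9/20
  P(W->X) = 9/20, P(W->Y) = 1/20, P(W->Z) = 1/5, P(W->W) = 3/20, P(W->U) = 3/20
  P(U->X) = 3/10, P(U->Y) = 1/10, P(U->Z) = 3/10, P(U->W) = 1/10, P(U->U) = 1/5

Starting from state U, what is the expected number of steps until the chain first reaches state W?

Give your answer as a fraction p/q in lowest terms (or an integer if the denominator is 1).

Answer: 7145/791

Derivation:
Let h_i = expected steps to first reach W from state i.
Boundary: h_W = 0.
First-step equations for the other states:
  h_X = 1 + 3/10*h_X + 3/10*h_Y + 3/20*h_Z + 1/10*h_W + 3/20*h_U
  h_Y = 1 + 1/4*h_X + 2/5*h_Y + 1/20*h_Z + 3/20*h_W + 3/20*h_U
  h_Z = 1 + 1/10*h_X + 1/10*h_Y + 1/4*h_Z + 1/10*h_W + 9/20*h_U
  h_U = 1 + 3/10*h_X + 1/10*h_Y + 3/10*h_Z + 1/10*h_W + 1/5*h_U

Substituting h_W = 0 and rearranging gives the linear system (I - Q) h = 1:
  [7/10, -3/10, -3/20, -3/20] . (h_X, h_Y, h_Z, h_U) = 1
  [-1/4, 3/5, -1/20, -3/20] . (h_X, h_Y, h_Z, h_U) = 1
  [-1/10, -1/10, 3/4, -9/20] . (h_X, h_Y, h_Z, h_U) = 1
  [-3/10, -1/10, -3/10, 4/5] . (h_X, h_Y, h_Z, h_U) = 1

Solving yields:
  h_X = 7040/791
  h_Y = 6635/791
  h_Z = 7165/791
  h_U = 7145/791

Starting state is U, so the expected hitting time is h_U = 7145/791.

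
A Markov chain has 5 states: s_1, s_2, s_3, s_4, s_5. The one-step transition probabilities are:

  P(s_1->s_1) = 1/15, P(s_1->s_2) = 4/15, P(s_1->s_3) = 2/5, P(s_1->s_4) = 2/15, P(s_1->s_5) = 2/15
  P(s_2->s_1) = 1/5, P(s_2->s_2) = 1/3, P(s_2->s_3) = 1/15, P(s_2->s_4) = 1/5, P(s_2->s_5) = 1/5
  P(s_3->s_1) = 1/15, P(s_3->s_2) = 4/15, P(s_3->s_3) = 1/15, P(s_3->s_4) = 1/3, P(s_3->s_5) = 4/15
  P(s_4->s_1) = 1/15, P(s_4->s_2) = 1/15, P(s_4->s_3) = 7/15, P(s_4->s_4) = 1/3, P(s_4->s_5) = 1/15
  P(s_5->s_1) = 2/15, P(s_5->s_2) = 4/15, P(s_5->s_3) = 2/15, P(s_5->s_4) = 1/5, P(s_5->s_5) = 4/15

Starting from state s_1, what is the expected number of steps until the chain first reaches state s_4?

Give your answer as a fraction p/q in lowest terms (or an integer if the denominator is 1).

Let h_i = expected steps to first reach s_4 from state i.
Boundary: h_s_4 = 0.
First-step equations for the other states:
  h_s_1 = 1 + 1/15*h_s_1 + 4/15*h_s_2 + 2/5*h_s_3 + 2/15*h_s_4 + 2/15*h_s_5
  h_s_2 = 1 + 1/5*h_s_1 + 1/3*h_s_2 + 1/15*h_s_3 + 1/5*h_s_4 + 1/5*h_s_5
  h_s_3 = 1 + 1/15*h_s_1 + 4/15*h_s_2 + 1/15*h_s_3 + 1/3*h_s_4 + 4/15*h_s_5
  h_s_5 = 1 + 2/15*h_s_1 + 4/15*h_s_2 + 2/15*h_s_3 + 1/5*h_s_4 + 4/15*h_s_5

Substituting h_s_4 = 0 and rearranging gives the linear system (I - Q) h = 1:
  [14/15, -4/15, -2/5, -2/15] . (h_s_1, h_s_2, h_s_3, h_s_5) = 1
  [-1/5, 2/3, -1/15, -1/5] . (h_s_1, h_s_2, h_s_3, h_s_5) = 1
  [-1/15, -4/15, 14/15, -4/15] . (h_s_1, h_s_2, h_s_3, h_s_5) = 1
  [-2/15, -4/15, -2/15, 11/15] . (h_s_1, h_s_2, h_s_3, h_s_5) = 1

Solving yields:
  h_s_1 = 7035/1432
  h_s_2 = 55215/11456
  h_s_3 = 23835/5728
  h_s_5 = 6825/1432

Starting state is s_1, so the expected hitting time is h_s_1 = 7035/1432.

Answer: 7035/1432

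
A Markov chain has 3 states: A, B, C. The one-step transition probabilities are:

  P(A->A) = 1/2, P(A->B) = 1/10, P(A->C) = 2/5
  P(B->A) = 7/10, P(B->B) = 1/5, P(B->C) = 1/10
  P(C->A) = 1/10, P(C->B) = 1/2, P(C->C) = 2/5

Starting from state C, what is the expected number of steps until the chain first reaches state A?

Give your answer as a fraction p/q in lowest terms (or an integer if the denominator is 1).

Let h_i = expected steps to first reach A from state i.
Boundary: h_A = 0.
First-step equations for the other states:
  h_B = 1 + 7/10*h_A + 1/5*h_B + 1/10*h_C
  h_C = 1 + 1/10*h_A + 1/2*h_B + 2/5*h_C

Substituting h_A = 0 and rearranging gives the linear system (I - Q) h = 1:
  [4/5, -1/10] . (h_B, h_C) = 1
  [-1/2, 3/5] . (h_B, h_C) = 1

Solving yields:
  h_B = 70/43
  h_C = 130/43

Starting state is C, so the expected hitting time is h_C = 130/43.

Answer: 130/43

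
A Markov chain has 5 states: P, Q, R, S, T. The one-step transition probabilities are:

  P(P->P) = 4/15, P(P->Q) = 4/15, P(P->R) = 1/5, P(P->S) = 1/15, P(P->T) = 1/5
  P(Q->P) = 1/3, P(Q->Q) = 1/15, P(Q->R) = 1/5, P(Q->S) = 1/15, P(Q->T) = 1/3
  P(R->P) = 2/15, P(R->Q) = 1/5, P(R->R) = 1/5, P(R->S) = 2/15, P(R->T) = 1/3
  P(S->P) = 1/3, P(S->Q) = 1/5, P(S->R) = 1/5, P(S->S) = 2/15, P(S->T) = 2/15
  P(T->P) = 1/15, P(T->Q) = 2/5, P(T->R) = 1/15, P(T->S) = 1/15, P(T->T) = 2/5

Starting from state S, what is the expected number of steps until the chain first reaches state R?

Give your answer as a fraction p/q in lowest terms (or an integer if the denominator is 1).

Let h_i = expected steps to first reach R from state i.
Boundary: h_R = 0.
First-step equations for the other states:
  h_P = 1 + 4/15*h_P + 4/15*h_Q + 1/5*h_R + 1/15*h_S + 1/5*h_T
  h_Q = 1 + 1/3*h_P + 1/15*h_Q + 1/5*h_R + 1/15*h_S + 1/3*h_T
  h_S = 1 + 1/3*h_P + 1/5*h_Q + 1/5*h_R + 2/15*h_S + 2/15*h_T
  h_T = 1 + 1/15*h_P + 2/5*h_Q + 1/15*h_R + 1/15*h_S + 2/5*h_T

Substituting h_R = 0 and rearranging gives the linear system (I - Q) h = 1:
  [11/15, -4/15, -1/15, -1/5] . (h_P, h_Q, h_S, h_T) = 1
  [-1/3, 14/15, -1/15, -1/3] . (h_P, h_Q, h_S, h_T) = 1
  [-1/3, -1/5, 13/15, -2/15] . (h_P, h_Q, h_S, h_T) = 1
  [-1/15, -2/5, -1/15, 3/5] . (h_P, h_Q, h_S, h_T) = 1

Solving yields:
  h_P = 105/17
  h_Q = 5670/901
  h_S = 5490/901
  h_T = 6510/901

Starting state is S, so the expected hitting time is h_S = 5490/901.

Answer: 5490/901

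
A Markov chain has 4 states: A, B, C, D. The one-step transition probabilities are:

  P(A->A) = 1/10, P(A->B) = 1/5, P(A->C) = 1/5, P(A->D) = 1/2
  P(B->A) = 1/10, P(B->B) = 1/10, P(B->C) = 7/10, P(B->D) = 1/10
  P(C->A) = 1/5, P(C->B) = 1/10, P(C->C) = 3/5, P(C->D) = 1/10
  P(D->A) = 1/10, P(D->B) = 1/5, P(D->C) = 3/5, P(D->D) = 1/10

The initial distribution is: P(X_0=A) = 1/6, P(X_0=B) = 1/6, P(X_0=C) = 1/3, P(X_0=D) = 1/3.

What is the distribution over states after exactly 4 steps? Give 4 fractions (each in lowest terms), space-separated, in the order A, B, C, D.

Propagating the distribution step by step (d_{t+1} = d_t * P):
d_0 = (A=1/6, B=1/6, C=1/3, D=1/3)
  d_1[A] = 1/6*1/10 + 1/6*1/10 + 1/3*1/5 + 1/3*1/10 = 2/15
  d_1[B] = 1/6*1/5 + 1/6*1/10 + 1/3*1/10 + 1/3*1/5 = 3/20
  d_1[C] = 1/6*1/5 + 1/6*7/10 + 1/3*3/5 + 1/3*3/5 = 11/20
  d_1[D] = 1/6*1/2 + 1/6*1/10 + 1/3*1/10 + 1/3*1/10 = 1/6
d_1 = (A=2/15, B=3/20, C=11/20, D=1/6)
  d_2[A] = 2/15*1/10 + 3/20*1/10 + 11/20*1/5 + 1/6*1/10 = 31/200
  d_2[B] = 2/15*1/5 + 3/20*1/10 + 11/20*1/10 + 1/6*1/5 = 13/100
  d_2[C] = 2/15*1/5 + 3/20*7/10 + 11/20*3/5 + 1/6*3/5 = 337/600
  d_2[D] = 2/15*1/2 + 3/20*1/10 + 11/20*1/10 + 1/6*1/10 = 23/150
d_2 = (A=31/200, B=13/100, C=337/600, D=23/150)
  d_3[A] = 31/200*1/10 + 13/100*1/10 + 337/600*1/5 + 23/150*1/10 = 937/6000
  d_3[B] = 31/200*1/5 + 13/100*1/10 + 337/600*1/10 + 23/150*1/5 = 157/1200
  d_3[C] = 31/200*1/5 + 13/100*7/10 + 337/600*3/5 + 23/150*3/5 = 551/1000
  d_3[D] = 31/200*1/2 + 13/100*1/10 + 337/600*1/10 + 23/150*1/10 = 81/500
d_3 = (A=937/6000, B=157/1200, C=551/1000, D=81/500)
  d_4[A] = 937/6000*1/10 + 157/1200*1/10 + 551/1000*1/5 + 81/500*1/10 = 1551/10000
  d_4[B] = 937/6000*1/5 + 157/1200*1/10 + 551/1000*1/10 + 81/500*1/5 = 7909/60000
  d_4[C] = 937/6000*1/5 + 157/1200*7/10 + 551/1000*3/5 + 81/500*3/5 = 33037/60000
  d_4[D] = 937/6000*1/2 + 157/1200*1/10 + 551/1000*1/10 + 81/500*1/10 = 2437/15000
d_4 = (A=1551/10000, B=7909/60000, C=33037/60000, D=2437/15000)

Answer: 1551/10000 7909/60000 33037/60000 2437/15000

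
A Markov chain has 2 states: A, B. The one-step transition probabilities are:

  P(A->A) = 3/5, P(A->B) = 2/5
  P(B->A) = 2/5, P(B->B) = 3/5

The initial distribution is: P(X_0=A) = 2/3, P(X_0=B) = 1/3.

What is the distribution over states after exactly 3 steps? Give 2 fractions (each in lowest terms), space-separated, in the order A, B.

Propagating the distribution step by step (d_{t+1} = d_t * P):
d_0 = (A=2/3, B=1/3)
  d_1[A] = 2/3*3/5 + 1/3*2/5 = 8/15
  d_1[B] = 2/3*2/5 + 1/3*3/5 = 7/15
d_1 = (A=8/15, B=7/15)
  d_2[A] = 8/15*3/5 + 7/15*2/5 = 38/75
  d_2[B] = 8/15*2/5 + 7/15*3/5 = 37/75
d_2 = (A=38/75, B=37/75)
  d_3[A] = 38/75*3/5 + 37/75*2/5 = 188/375
  d_3[B] = 38/75*2/5 + 37/75*3/5 = 187/375
d_3 = (A=188/375, B=187/375)

Answer: 188/375 187/375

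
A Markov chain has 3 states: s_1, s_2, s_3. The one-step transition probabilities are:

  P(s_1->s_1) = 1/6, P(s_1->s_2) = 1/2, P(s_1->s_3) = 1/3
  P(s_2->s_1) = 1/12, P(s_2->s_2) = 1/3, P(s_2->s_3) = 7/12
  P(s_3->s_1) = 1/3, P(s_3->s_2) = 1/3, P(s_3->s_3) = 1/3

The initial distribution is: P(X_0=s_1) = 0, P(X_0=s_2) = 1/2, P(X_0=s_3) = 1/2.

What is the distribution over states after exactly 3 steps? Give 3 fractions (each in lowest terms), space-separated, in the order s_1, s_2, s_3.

Propagating the distribution step by step (d_{t+1} = d_t * P):
d_0 = (s_1=0, s_2=1/2, s_3=1/2)
  d_1[s_1] = 0*1/6 + 1/2*1/12 + 1/2*1/3 = 5/24
  d_1[s_2] = 0*1/2 + 1/2*1/3 + 1/2*1/3 = 1/3
  d_1[s_3] = 0*1/3 + 1/2*7/12 + 1/2*1/3 = 11/24
d_1 = (s_1=5/24, s_2=1/3, s_3=11/24)
  d_2[s_1] = 5/24*1/6 + 1/3*1/12 + 11/24*1/3 = 31/144
  d_2[s_2] = 5/24*1/2 + 1/3*1/3 + 11/24*1/3 = 53/144
  d_2[s_3] = 5/24*1/3 + 1/3*7/12 + 11/24*1/3 = 5/12
d_2 = (s_1=31/144, s_2=53/144, s_3=5/12)
  d_3[s_1] = 31/144*1/6 + 53/144*1/12 + 5/12*1/3 = 355/1728
  d_3[s_2] = 31/144*1/2 + 53/144*1/3 + 5/12*1/3 = 319/864
  d_3[s_3] = 31/144*1/3 + 53/144*7/12 + 5/12*1/3 = 245/576
d_3 = (s_1=355/1728, s_2=319/864, s_3=245/576)

Answer: 355/1728 319/864 245/576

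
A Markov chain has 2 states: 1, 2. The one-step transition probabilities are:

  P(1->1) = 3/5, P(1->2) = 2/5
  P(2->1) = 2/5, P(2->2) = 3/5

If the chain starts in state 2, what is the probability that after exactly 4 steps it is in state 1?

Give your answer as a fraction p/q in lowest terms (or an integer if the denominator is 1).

Computing P^4 by repeated multiplication:
P^1 =
  1: [3/5, 2/5]
  2: [2/5, 3/5]
P^2 =
  1: [13/25, 12/25]
  2: [12/25, 13/25]
P^3 =
  1: [63/125, 62/125]
  2: [62/125, 63/125]
P^4 =
  1: [313/625, 312/625]
  2: [312/625, 313/625]

(P^4)[2 -> 1] = 312/625

Answer: 312/625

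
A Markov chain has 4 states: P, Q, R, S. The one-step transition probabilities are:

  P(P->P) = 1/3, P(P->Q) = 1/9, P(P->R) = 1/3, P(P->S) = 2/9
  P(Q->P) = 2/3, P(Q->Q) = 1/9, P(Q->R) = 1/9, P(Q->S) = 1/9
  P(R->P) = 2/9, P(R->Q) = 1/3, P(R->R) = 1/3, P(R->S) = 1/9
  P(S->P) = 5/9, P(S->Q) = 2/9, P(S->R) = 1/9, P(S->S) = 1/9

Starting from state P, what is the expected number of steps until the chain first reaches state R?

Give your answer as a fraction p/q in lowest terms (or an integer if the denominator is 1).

Answer: 819/215

Derivation:
Let h_i = expected steps to first reach R from state i.
Boundary: h_R = 0.
First-step equations for the other states:
  h_P = 1 + 1/3*h_P + 1/9*h_Q + 1/3*h_R + 2/9*h_S
  h_Q = 1 + 2/3*h_P + 1/9*h_Q + 1/9*h_R + 1/9*h_S
  h_S = 1 + 5/9*h_P + 2/9*h_Q + 1/9*h_R + 1/9*h_S

Substituting h_R = 0 and rearranging gives the linear system (I - Q) h = 1:
  [2/3, -1/9, -2/9] . (h_P, h_Q, h_S) = 1
  [-2/3, 8/9, -1/9] . (h_P, h_Q, h_S) = 1
  [-5/9, -2/9, 8/9] . (h_P, h_Q, h_S) = 1

Solving yields:
  h_P = 819/215
  h_Q = 981/215
  h_S = 999/215

Starting state is P, so the expected hitting time is h_P = 819/215.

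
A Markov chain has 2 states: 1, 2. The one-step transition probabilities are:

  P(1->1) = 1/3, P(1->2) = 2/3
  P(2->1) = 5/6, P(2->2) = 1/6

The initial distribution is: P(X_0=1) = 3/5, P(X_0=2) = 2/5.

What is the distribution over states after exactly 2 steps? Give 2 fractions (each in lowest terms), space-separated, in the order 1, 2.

Propagating the distribution step by step (d_{t+1} = d_t * P):
d_0 = (1=3/5, 2=2/5)
  d_1[1] = 3/5*1/3 + 2/5*5/6 = 8/15
  d_1[2] = 3/5*2/3 + 2/5*1/6 = 7/15
d_1 = (1=8/15, 2=7/15)
  d_2[1] = 8/15*1/3 + 7/15*5/6 = 17/30
  d_2[2] = 8/15*2/3 + 7/15*1/6 = 13/30
d_2 = (1=17/30, 2=13/30)

Answer: 17/30 13/30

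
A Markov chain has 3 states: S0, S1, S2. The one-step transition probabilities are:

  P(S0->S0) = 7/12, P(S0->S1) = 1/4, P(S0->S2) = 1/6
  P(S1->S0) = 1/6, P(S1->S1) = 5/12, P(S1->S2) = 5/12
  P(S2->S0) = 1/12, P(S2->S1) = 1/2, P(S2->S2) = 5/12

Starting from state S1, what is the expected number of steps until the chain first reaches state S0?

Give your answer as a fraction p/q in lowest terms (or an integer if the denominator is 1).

Answer: 144/19

Derivation:
Let h_i = expected steps to first reach S0 from state i.
Boundary: h_S0 = 0.
First-step equations for the other states:
  h_S1 = 1 + 1/6*h_S0 + 5/12*h_S1 + 5/12*h_S2
  h_S2 = 1 + 1/12*h_S0 + 1/2*h_S1 + 5/12*h_S2

Substituting h_S0 = 0 and rearranging gives the linear system (I - Q) h = 1:
  [7/12, -5/12] . (h_S1, h_S2) = 1
  [-1/2, 7/12] . (h_S1, h_S2) = 1

Solving yields:
  h_S1 = 144/19
  h_S2 = 156/19

Starting state is S1, so the expected hitting time is h_S1 = 144/19.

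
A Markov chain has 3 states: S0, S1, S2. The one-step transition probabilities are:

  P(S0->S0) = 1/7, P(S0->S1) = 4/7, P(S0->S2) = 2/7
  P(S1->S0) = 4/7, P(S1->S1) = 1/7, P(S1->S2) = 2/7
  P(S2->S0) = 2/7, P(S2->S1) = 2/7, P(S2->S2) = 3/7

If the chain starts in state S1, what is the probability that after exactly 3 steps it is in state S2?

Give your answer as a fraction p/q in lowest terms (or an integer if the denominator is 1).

Answer: 114/343

Derivation:
Computing P^3 by repeated multiplication:
P^1 =
  S0: [1/7, 4/7, 2/7]
  S1: [4/7, 1/7, 2/7]
  S2: [2/7, 2/7, 3/7]
P^2 =
  S0: [3/7, 12/49, 16/49]
  S1: [12/49, 3/7, 16/49]
  S2: [16/49, 16/49, 17/49]
P^3 =
  S0: [101/343, 128/343, 114/343]
  S1: [128/343, 101/343, 114/343]
  S2: [114/343, 114/343, 115/343]

(P^3)[S1 -> S2] = 114/343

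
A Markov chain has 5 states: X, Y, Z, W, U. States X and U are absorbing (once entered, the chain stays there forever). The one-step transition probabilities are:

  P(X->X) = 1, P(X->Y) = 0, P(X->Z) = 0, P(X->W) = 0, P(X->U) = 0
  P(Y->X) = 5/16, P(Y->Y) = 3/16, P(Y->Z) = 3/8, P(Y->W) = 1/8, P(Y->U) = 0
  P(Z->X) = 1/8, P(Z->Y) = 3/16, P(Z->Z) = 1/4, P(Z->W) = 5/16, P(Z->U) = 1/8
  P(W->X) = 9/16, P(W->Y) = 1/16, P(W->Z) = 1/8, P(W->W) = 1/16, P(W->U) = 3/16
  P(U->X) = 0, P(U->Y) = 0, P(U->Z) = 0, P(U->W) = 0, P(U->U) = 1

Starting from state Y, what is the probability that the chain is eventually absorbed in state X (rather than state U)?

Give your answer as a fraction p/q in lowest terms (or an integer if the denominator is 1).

Answer: 762/937

Derivation:
Let a_i = P(absorbed in X | start in state i).
Boundary conditions: a_X = 1, a_U = 0.
For each transient state i, a_i = sum_j P(i->j) * a_j:
  a_Y = 5/16*a_X + 3/16*a_Y + 3/8*a_Z + 1/8*a_W + 0*a_U
  a_Z = 1/8*a_X + 3/16*a_Y + 1/4*a_Z + 5/16*a_W + 1/8*a_U
  a_W = 9/16*a_X + 1/16*a_Y + 1/8*a_Z + 1/16*a_W + 3/16*a_U

Substituting a_X = 1 and a_U = 0, rearrange to (I - Q) a = r where r[i] = P(i -> X):
  [13/16, -3/8, -1/8] . (a_Y, a_Z, a_W) = 5/16
  [-3/16, 3/4, -5/16] . (a_Y, a_Z, a_W) = 1/8
  [-1/16, -1/8, 15/16] . (a_Y, a_Z, a_W) = 9/16

Solving yields:
  a_Y = 762/937
  a_Z = 1275/1874
  a_W = 698/937

Starting state is Y, so the absorption probability is a_Y = 762/937.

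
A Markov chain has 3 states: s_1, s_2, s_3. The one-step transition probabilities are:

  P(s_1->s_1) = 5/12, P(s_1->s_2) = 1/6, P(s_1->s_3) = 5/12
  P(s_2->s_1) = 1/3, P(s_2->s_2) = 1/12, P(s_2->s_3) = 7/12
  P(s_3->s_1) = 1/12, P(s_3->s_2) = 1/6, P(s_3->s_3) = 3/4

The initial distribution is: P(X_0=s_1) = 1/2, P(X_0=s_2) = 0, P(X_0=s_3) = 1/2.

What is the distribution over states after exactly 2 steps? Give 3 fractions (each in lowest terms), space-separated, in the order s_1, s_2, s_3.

Answer: 5/24 11/72 23/36

Derivation:
Propagating the distribution step by step (d_{t+1} = d_t * P):
d_0 = (s_1=1/2, s_2=0, s_3=1/2)
  d_1[s_1] = 1/2*5/12 + 0*1/3 + 1/2*1/12 = 1/4
  d_1[s_2] = 1/2*1/6 + 0*1/12 + 1/2*1/6 = 1/6
  d_1[s_3] = 1/2*5/12 + 0*7/12 + 1/2*3/4 = 7/12
d_1 = (s_1=1/4, s_2=1/6, s_3=7/12)
  d_2[s_1] = 1/4*5/12 + 1/6*1/3 + 7/12*1/12 = 5/24
  d_2[s_2] = 1/4*1/6 + 1/6*1/12 + 7/12*1/6 = 11/72
  d_2[s_3] = 1/4*5/12 + 1/6*7/12 + 7/12*3/4 = 23/36
d_2 = (s_1=5/24, s_2=11/72, s_3=23/36)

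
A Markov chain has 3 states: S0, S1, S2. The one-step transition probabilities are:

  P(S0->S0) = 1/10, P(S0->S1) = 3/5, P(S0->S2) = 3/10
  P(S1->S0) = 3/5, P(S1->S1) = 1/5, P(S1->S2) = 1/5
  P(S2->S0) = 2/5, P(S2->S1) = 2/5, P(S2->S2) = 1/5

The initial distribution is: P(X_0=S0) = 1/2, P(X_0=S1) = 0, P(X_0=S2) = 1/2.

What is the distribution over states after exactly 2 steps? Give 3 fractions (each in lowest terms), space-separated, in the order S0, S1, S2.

Answer: 17/40 7/20 9/40

Derivation:
Propagating the distribution step by step (d_{t+1} = d_t * P):
d_0 = (S0=1/2, S1=0, S2=1/2)
  d_1[S0] = 1/2*1/10 + 0*3/5 + 1/2*2/5 = 1/4
  d_1[S1] = 1/2*3/5 + 0*1/5 + 1/2*2/5 = 1/2
  d_1[S2] = 1/2*3/10 + 0*1/5 + 1/2*1/5 = 1/4
d_1 = (S0=1/4, S1=1/2, S2=1/4)
  d_2[S0] = 1/4*1/10 + 1/2*3/5 + 1/4*2/5 = 17/40
  d_2[S1] = 1/4*3/5 + 1/2*1/5 + 1/4*2/5 = 7/20
  d_2[S2] = 1/4*3/10 + 1/2*1/5 + 1/4*1/5 = 9/40
d_2 = (S0=17/40, S1=7/20, S2=9/40)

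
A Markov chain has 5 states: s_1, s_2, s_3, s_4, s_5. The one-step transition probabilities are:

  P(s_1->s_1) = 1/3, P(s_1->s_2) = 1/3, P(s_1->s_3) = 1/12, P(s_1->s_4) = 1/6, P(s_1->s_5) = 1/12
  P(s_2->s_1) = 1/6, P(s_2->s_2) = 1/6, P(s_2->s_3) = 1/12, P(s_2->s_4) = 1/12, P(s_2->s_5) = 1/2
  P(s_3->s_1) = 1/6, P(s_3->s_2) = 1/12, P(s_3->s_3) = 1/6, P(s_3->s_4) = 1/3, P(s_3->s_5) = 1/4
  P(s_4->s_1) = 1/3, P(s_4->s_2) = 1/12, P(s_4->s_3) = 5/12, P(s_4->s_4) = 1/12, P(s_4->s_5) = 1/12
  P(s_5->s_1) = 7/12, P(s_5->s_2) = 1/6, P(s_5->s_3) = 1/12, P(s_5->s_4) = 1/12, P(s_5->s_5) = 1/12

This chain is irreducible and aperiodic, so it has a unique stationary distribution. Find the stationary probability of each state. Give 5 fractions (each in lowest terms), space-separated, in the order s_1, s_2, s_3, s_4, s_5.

Answer: 194/599 353/1797 259/1797 263/1797 340/1797

Derivation:
The stationary distribution satisfies pi = pi * P, i.e.:
  pi_s_1 = 1/3*pi_s_1 + 1/6*pi_s_2 + 1/6*pi_s_3 + 1/3*pi_s_4 + 7/12*pi_s_5
  pi_s_2 = 1/3*pi_s_1 + 1/6*pi_s_2 + 1/12*pi_s_3 + 1/12*pi_s_4 + 1/6*pi_s_5
  pi_s_3 = 1/12*pi_s_1 + 1/12*pi_s_2 + 1/6*pi_s_3 + 5/12*pi_s_4 + 1/12*pi_s_5
  pi_s_4 = 1/6*pi_s_1 + 1/12*pi_s_2 + 1/3*pi_s_3 + 1/12*pi_s_4 + 1/12*pi_s_5
  pi_s_5 = 1/12*pi_s_1 + 1/2*pi_s_2 + 1/4*pi_s_3 + 1/12*pi_s_4 + 1/12*pi_s_5
with normalization: pi_s_1 + pi_s_2 + pi_s_3 + pi_s_4 + pi_s_5 = 1.

Using the first 4 balance equations plus normalization, the linear system A*pi = b is:
  [-2/3, 1/6, 1/6, 1/3, 7/12] . pi = 0
  [1/3, -5/6, 1/12, 1/12, 1/6] . pi = 0
  [1/12, 1/12, -5/6, 5/12, 1/12] . pi = 0
  [1/6, 1/12, 1/3, -11/12, 1/12] . pi = 0
  [1, 1, 1, 1, 1] . pi = 1

Solving yields:
  pi_s_1 = 194/599
  pi_s_2 = 353/1797
  pi_s_3 = 259/1797
  pi_s_4 = 263/1797
  pi_s_5 = 340/1797

Verification (pi * P):
  194/599*1/3 + 353/1797*1/6 + 259/1797*1/6 + 263/1797*1/3 + 340/1797*7/12 = 194/599 = pi_s_1  (ok)
  194/599*1/3 + 353/1797*1/6 + 259/1797*1/12 + 263/1797*1/12 + 340/1797*1/6 = 353/1797 = pi_s_2  (ok)
  194/599*1/12 + 353/1797*1/12 + 259/1797*1/6 + 263/1797*5/12 + 340/1797*1/12 = 259/1797 = pi_s_3  (ok)
  194/599*1/6 + 353/1797*1/12 + 259/1797*1/3 + 263/1797*1/12 + 340/1797*1/12 = 263/1797 = pi_s_4  (ok)
  194/599*1/12 + 353/1797*1/2 + 259/1797*1/4 + 263/1797*1/12 + 340/1797*1/12 = 340/1797 = pi_s_5  (ok)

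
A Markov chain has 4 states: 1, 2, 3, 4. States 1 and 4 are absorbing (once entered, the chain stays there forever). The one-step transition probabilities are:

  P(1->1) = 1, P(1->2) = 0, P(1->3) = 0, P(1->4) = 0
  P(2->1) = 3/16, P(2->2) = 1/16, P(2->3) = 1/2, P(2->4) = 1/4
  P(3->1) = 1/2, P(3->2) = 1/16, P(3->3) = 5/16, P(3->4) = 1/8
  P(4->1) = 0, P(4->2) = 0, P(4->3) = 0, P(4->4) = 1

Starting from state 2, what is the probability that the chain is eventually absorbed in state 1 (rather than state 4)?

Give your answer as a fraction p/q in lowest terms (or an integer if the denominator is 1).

Answer: 97/157

Derivation:
Let a_i = P(absorbed in 1 | start in state i).
Boundary conditions: a_1 = 1, a_4 = 0.
For each transient state i, a_i = sum_j P(i->j) * a_j:
  a_2 = 3/16*a_1 + 1/16*a_2 + 1/2*a_3 + 1/4*a_4
  a_3 = 1/2*a_1 + 1/16*a_2 + 5/16*a_3 + 1/8*a_4

Substituting a_1 = 1 and a_4 = 0, rearrange to (I - Q) a = r where r[i] = P(i -> 1):
  [15/16, -1/2] . (a_2, a_3) = 3/16
  [-1/16, 11/16] . (a_2, a_3) = 1/2

Solving yields:
  a_2 = 97/157
  a_3 = 123/157

Starting state is 2, so the absorption probability is a_2 = 97/157.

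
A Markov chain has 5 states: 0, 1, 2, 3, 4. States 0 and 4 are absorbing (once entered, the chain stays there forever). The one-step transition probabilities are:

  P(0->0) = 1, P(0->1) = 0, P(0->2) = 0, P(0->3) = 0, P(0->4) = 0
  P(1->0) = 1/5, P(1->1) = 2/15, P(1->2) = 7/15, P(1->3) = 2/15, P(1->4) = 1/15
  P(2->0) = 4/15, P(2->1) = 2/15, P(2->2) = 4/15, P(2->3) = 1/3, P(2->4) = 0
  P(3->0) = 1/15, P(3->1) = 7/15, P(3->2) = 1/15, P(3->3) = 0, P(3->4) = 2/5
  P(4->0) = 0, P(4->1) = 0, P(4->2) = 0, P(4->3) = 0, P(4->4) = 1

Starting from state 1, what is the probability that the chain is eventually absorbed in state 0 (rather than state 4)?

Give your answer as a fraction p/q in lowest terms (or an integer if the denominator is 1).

Let a_i = P(absorbed in 0 | start in state i).
Boundary conditions: a_0 = 1, a_4 = 0.
For each transient state i, a_i = sum_j P(i->j) * a_j:
  a_1 = 1/5*a_0 + 2/15*a_1 + 7/15*a_2 + 2/15*a_3 + 1/15*a_4
  a_2 = 4/15*a_0 + 2/15*a_1 + 4/15*a_2 + 1/3*a_3 + 0*a_4
  a_3 = 1/15*a_0 + 7/15*a_1 + 1/15*a_2 + 0*a_3 + 2/5*a_4

Substituting a_0 = 1 and a_4 = 0, rearrange to (I - Q) a = r where r[i] = P(i -> 0):
  [13/15, -7/15, -2/15] . (a_1, a_2, a_3) = 1/5
  [-2/15, 11/15, -1/3] . (a_1, a_2, a_3) = 4/15
  [-7/15, -1/15, 1] . (a_1, a_2, a_3) = 1/15

Solving yields:
  a_1 = 965/1467
  a_2 = 988/1467
  a_3 = 614/1467

Starting state is 1, so the absorption probability is a_1 = 965/1467.

Answer: 965/1467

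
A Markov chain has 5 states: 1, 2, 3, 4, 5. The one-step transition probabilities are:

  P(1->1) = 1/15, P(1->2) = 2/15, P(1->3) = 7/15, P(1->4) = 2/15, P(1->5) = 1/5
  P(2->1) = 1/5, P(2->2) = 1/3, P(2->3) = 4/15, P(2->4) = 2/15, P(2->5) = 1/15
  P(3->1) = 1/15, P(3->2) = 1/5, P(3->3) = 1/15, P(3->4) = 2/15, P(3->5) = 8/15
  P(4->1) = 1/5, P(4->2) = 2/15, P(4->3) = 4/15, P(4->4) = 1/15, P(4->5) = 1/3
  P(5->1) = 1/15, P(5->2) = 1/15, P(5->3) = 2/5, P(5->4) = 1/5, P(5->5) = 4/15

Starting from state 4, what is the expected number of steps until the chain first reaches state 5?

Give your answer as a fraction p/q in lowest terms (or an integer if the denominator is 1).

Answer: 3510/1099

Derivation:
Let h_i = expected steps to first reach 5 from state i.
Boundary: h_5 = 0.
First-step equations for the other states:
  h_1 = 1 + 1/15*h_1 + 2/15*h_2 + 7/15*h_3 + 2/15*h_4 + 1/5*h_5
  h_2 = 1 + 1/5*h_1 + 1/3*h_2 + 4/15*h_3 + 2/15*h_4 + 1/15*h_5
  h_3 = 1 + 1/15*h_1 + 1/5*h_2 + 1/15*h_3 + 2/15*h_4 + 8/15*h_5
  h_4 = 1 + 1/5*h_1 + 2/15*h_2 + 4/15*h_3 + 1/15*h_4 + 1/3*h_5

Substituting h_5 = 0 and rearranging gives the linear system (I - Q) h = 1:
  [14/15, -2/15, -7/15, -2/15] . (h_1, h_2, h_3, h_4) = 1
  [-1/5, 2/3, -4/15, -2/15] . (h_1, h_2, h_3, h_4) = 1
  [-1/15, -1/5, 14/15, -2/15] . (h_1, h_2, h_3, h_4) = 1
  [-1/5, -2/15, -4/15, 14/15] . (h_1, h_2, h_3, h_4) = 1

Solving yields:
  h_1 = 3825/1099
  h_2 = 4680/1099
  h_3 = 2955/1099
  h_4 = 3510/1099

Starting state is 4, so the expected hitting time is h_4 = 3510/1099.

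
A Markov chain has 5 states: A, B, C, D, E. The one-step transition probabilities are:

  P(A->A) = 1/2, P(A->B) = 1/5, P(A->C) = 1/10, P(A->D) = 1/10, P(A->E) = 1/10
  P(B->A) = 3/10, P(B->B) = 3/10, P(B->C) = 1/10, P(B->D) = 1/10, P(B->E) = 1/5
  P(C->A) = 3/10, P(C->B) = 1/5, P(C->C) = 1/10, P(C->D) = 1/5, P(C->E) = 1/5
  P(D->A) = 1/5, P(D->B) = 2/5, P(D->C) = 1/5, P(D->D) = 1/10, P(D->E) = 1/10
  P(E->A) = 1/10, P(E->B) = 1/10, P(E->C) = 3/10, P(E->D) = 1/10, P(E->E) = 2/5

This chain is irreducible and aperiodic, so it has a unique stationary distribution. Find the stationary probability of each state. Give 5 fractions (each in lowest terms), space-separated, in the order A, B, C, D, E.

Answer: 479/1538 695/3076 116/769 177/1538 605/3076

Derivation:
The stationary distribution satisfies pi = pi * P, i.e.:
  pi_A = 1/2*pi_A + 3/10*pi_B + 3/10*pi_C + 1/5*pi_D + 1/10*pi_E
  pi_B = 1/5*pi_A + 3/10*pi_B + 1/5*pi_C + 2/5*pi_D + 1/10*pi_E
  pi_C = 1/10*pi_A + 1/10*pi_B + 1/10*pi_C + 1/5*pi_D + 3/10*pi_E
  pi_D = 1/10*pi_A + 1/10*pi_B + 1/5*pi_C + 1/10*pi_D + 1/10*pi_E
  pi_E = 1/10*pi_A + 1/5*pi_B + 1/5*pi_C + 1/10*pi_D + 2/5*pi_E
with normalization: pi_A + pi_B + pi_C + pi_D + pi_E = 1.

Using the first 4 balance equations plus normalization, the linear system A*pi = b is:
  [-1/2, 3/10, 3/10, 1/5, 1/10] . pi = 0
  [1/5, -7/10, 1/5, 2/5, 1/10] . pi = 0
  [1/10, 1/10, -9/10, 1/5, 3/10] . pi = 0
  [1/10, 1/10, 1/5, -9/10, 1/10] . pi = 0
  [1, 1, 1, 1, 1] . pi = 1

Solving yields:
  pi_A = 479/1538
  pi_B = 695/3076
  pi_C = 116/769
  pi_D = 177/1538
  pi_E = 605/3076

Verification (pi * P):
  479/1538*1/2 + 695/3076*3/10 + 116/769*3/10 + 177/1538*1/5 + 605/3076*1/10 = 479/1538 = pi_A  (ok)
  479/1538*1/5 + 695/3076*3/10 + 116/769*1/5 + 177/1538*2/5 + 605/3076*1/10 = 695/3076 = pi_B  (ok)
  479/1538*1/10 + 695/3076*1/10 + 116/769*1/10 + 177/1538*1/5 + 605/3076*3/10 = 116/769 = pi_C  (ok)
  479/1538*1/10 + 695/3076*1/10 + 116/769*1/5 + 177/1538*1/10 + 605/3076*1/10 = 177/1538 = pi_D  (ok)
  479/1538*1/10 + 695/3076*1/5 + 116/769*1/5 + 177/1538*1/10 + 605/3076*2/5 = 605/3076 = pi_E  (ok)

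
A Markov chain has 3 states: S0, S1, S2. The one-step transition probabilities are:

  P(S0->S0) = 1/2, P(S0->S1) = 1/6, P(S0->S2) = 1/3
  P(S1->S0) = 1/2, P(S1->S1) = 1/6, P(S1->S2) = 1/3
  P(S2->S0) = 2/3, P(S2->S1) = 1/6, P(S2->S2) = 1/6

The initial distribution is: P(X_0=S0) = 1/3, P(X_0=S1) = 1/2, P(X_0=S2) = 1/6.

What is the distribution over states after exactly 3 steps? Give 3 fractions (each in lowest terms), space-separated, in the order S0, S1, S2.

Answer: 709/1296 1/6 371/1296

Derivation:
Propagating the distribution step by step (d_{t+1} = d_t * P):
d_0 = (S0=1/3, S1=1/2, S2=1/6)
  d_1[S0] = 1/3*1/2 + 1/2*1/2 + 1/6*2/3 = 19/36
  d_1[S1] = 1/3*1/6 + 1/2*1/6 + 1/6*1/6 = 1/6
  d_1[S2] = 1/3*1/3 + 1/2*1/3 + 1/6*1/6 = 11/36
d_1 = (S0=19/36, S1=1/6, S2=11/36)
  d_2[S0] = 19/36*1/2 + 1/6*1/2 + 11/36*2/3 = 119/216
  d_2[S1] = 19/36*1/6 + 1/6*1/6 + 11/36*1/6 = 1/6
  d_2[S2] = 19/36*1/3 + 1/6*1/3 + 11/36*1/6 = 61/216
d_2 = (S0=119/216, S1=1/6, S2=61/216)
  d_3[S0] = 119/216*1/2 + 1/6*1/2 + 61/216*2/3 = 709/1296
  d_3[S1] = 119/216*1/6 + 1/6*1/6 + 61/216*1/6 = 1/6
  d_3[S2] = 119/216*1/3 + 1/6*1/3 + 61/216*1/6 = 371/1296
d_3 = (S0=709/1296, S1=1/6, S2=371/1296)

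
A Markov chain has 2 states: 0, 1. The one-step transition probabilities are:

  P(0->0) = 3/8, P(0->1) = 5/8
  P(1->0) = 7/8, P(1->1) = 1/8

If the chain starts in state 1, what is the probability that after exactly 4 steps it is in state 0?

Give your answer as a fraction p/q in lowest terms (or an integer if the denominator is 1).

Answer: 35/64

Derivation:
Computing P^4 by repeated multiplication:
P^1 =
  0: [3/8, 5/8]
  1: [7/8, 1/8]
P^2 =
  0: [11/16, 5/16]
  1: [7/16, 9/16]
P^3 =
  0: [17/32, 15/32]
  1: [21/32, 11/32]
P^4 =
  0: [39/64, 25/64]
  1: [35/64, 29/64]

(P^4)[1 -> 0] = 35/64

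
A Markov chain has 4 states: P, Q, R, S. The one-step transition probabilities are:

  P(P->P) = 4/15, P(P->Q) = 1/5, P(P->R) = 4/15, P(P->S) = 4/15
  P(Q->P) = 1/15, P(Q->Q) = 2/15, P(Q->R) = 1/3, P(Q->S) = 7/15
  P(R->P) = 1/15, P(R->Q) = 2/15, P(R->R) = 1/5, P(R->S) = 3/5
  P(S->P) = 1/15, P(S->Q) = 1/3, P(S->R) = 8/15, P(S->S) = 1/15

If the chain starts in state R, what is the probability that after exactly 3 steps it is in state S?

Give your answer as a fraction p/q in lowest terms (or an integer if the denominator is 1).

Computing P^3 by repeated multiplication:
P^1 =
  P: [4/15, 1/5, 4/15, 4/15]
  Q: [1/15, 2/15, 1/3, 7/15]
  R: [1/15, 2/15, 1/5, 3/5]
  S: [1/15, 1/3, 8/15, 1/15]
P^2 =
  P: [3/25, 46/225, 1/3, 77/225]
  Q: [2/25, 52/225, 17/45, 14/45]
  R: [2/25, 58/225, 19/45, 6/25]
  S: [2/25, 34/225, 61/225, 112/225]
P^3 =
  P: [34/375, 236/1125, 131/375, 394/1125]
  Q: [31/375, 226/1125, 1147/3375, 1271/3375]
  R: [31/375, 14/75, 1079/3375, 1387/3375]
  S: [31/375, 268/1125, 1321/3375, 971/3375]

(P^3)[R -> S] = 1387/3375

Answer: 1387/3375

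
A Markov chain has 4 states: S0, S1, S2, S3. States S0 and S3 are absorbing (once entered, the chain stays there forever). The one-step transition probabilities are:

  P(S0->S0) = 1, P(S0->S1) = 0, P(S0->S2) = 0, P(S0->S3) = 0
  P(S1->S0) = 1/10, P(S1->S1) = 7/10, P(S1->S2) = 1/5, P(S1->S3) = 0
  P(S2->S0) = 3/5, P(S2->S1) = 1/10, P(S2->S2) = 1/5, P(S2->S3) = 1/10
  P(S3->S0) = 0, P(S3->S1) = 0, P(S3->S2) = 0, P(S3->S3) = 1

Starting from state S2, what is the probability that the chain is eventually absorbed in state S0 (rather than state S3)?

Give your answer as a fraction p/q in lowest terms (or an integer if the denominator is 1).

Let a_i = P(absorbed in S0 | start in state i).
Boundary conditions: a_S0 = 1, a_S3 = 0.
For each transient state i, a_i = sum_j P(i->j) * a_j:
  a_S1 = 1/10*a_S0 + 7/10*a_S1 + 1/5*a_S2 + 0*a_S3
  a_S2 = 3/5*a_S0 + 1/10*a_S1 + 1/5*a_S2 + 1/10*a_S3

Substituting a_S0 = 1 and a_S3 = 0, rearrange to (I - Q) a = r where r[i] = P(i -> S0):
  [3/10, -1/5] . (a_S1, a_S2) = 1/10
  [-1/10, 4/5] . (a_S1, a_S2) = 3/5

Solving yields:
  a_S1 = 10/11
  a_S2 = 19/22

Starting state is S2, so the absorption probability is a_S2 = 19/22.

Answer: 19/22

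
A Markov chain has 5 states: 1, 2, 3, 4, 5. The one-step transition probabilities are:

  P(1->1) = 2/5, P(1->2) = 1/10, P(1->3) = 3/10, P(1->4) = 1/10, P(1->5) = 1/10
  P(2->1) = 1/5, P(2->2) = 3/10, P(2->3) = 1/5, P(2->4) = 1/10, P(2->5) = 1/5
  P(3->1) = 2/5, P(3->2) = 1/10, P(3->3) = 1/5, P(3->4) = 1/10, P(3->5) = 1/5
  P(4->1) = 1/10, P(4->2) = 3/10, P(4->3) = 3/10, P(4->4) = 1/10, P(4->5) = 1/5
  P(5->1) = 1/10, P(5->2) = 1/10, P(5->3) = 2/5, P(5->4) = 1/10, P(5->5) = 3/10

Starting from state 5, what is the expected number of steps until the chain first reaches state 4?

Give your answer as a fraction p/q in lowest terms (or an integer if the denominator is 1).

Let h_i = expected steps to first reach 4 from state i.
Boundary: h_4 = 0.
First-step equations for the other states:
  h_1 = 1 + 2/5*h_1 + 1/10*h_2 + 3/10*h_3 + 1/10*h_4 + 1/10*h_5
  h_2 = 1 + 1/5*h_1 + 3/10*h_2 + 1/5*h_3 + 1/10*h_4 + 1/5*h_5
  h_3 = 1 + 2/5*h_1 + 1/10*h_2 + 1/5*h_3 + 1/10*h_4 + 1/5*h_5
  h_5 = 1 + 1/10*h_1 + 1/10*h_2 + 2/5*h_3 + 1/10*h_4 + 3/10*h_5

Substituting h_4 = 0 and rearranging gives the linear system (I - Q) h = 1:
  [3/5, -1/10, -3/10, -1/10] . (h_1, h_2, h_3, h_5) = 1
  [-1/5, 7/10, -1/5, -1/5] . (h_1, h_2, h_3, h_5) = 1
  [-2/5, -1/10, 4/5, -1/5] . (h_1, h_2, h_3, h_5) = 1
  [-1/10, -1/10, -2/5, 7/10] . (h_1, h_2, h_3, h_5) = 1

Solving yields:
  h_1 = 10
  h_2 = 10
  h_3 = 10
  h_5 = 10

Starting state is 5, so the expected hitting time is h_5 = 10.

Answer: 10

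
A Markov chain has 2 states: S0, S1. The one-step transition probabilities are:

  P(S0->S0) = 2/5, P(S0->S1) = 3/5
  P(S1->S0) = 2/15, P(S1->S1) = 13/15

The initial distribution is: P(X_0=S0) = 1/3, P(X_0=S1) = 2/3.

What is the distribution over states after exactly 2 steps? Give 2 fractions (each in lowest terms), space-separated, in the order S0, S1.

Answer: 26/135 109/135

Derivation:
Propagating the distribution step by step (d_{t+1} = d_t * P):
d_0 = (S0=1/3, S1=2/3)
  d_1[S0] = 1/3*2/5 + 2/3*2/15 = 2/9
  d_1[S1] = 1/3*3/5 + 2/3*13/15 = 7/9
d_1 = (S0=2/9, S1=7/9)
  d_2[S0] = 2/9*2/5 + 7/9*2/15 = 26/135
  d_2[S1] = 2/9*3/5 + 7/9*13/15 = 109/135
d_2 = (S0=26/135, S1=109/135)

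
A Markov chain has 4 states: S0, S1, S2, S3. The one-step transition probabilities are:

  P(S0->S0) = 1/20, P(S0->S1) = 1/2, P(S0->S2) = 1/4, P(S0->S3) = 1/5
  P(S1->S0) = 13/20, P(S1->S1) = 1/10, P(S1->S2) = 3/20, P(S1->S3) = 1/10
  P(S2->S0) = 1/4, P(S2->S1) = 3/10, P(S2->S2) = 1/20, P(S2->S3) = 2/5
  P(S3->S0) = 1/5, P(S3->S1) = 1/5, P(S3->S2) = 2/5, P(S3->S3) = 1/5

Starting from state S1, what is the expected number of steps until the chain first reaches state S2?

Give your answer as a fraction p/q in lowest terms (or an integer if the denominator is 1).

Answer: 165/37

Derivation:
Let h_i = expected steps to first reach S2 from state i.
Boundary: h_S2 = 0.
First-step equations for the other states:
  h_S0 = 1 + 1/20*h_S0 + 1/2*h_S1 + 1/4*h_S2 + 1/5*h_S3
  h_S1 = 1 + 13/20*h_S0 + 1/10*h_S1 + 3/20*h_S2 + 1/10*h_S3
  h_S3 = 1 + 1/5*h_S0 + 1/5*h_S1 + 2/5*h_S2 + 1/5*h_S3

Substituting h_S2 = 0 and rearranging gives the linear system (I - Q) h = 1:
  [19/20, -1/2, -1/5] . (h_S0, h_S1, h_S3) = 1
  [-13/20, 9/10, -1/10] . (h_S0, h_S1, h_S3) = 1
  [-1/5, -1/5, 4/5] . (h_S0, h_S1, h_S3) = 1

Solving yields:
  h_S0 = 1370/333
  h_S1 = 165/37
  h_S3 = 1130/333

Starting state is S1, so the expected hitting time is h_S1 = 165/37.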